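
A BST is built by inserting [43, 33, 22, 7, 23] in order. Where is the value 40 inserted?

Starting tree (level order): [43, 33, None, 22, None, 7, 23]
Insertion path: 43 -> 33
Result: insert 40 as right child of 33
Final tree (level order): [43, 33, None, 22, 40, 7, 23]


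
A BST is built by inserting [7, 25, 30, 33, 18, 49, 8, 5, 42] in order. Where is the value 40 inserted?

Starting tree (level order): [7, 5, 25, None, None, 18, 30, 8, None, None, 33, None, None, None, 49, 42]
Insertion path: 7 -> 25 -> 30 -> 33 -> 49 -> 42
Result: insert 40 as left child of 42
Final tree (level order): [7, 5, 25, None, None, 18, 30, 8, None, None, 33, None, None, None, 49, 42, None, 40]


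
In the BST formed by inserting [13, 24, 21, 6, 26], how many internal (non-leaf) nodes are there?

Tree built from: [13, 24, 21, 6, 26]
Tree (level-order array): [13, 6, 24, None, None, 21, 26]
Rule: An internal node has at least one child.
Per-node child counts:
  node 13: 2 child(ren)
  node 6: 0 child(ren)
  node 24: 2 child(ren)
  node 21: 0 child(ren)
  node 26: 0 child(ren)
Matching nodes: [13, 24]
Count of internal (non-leaf) nodes: 2


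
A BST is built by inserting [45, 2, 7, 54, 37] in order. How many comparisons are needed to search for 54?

Search path for 54: 45 -> 54
Found: True
Comparisons: 2


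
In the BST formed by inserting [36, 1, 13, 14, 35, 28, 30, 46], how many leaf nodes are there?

Tree built from: [36, 1, 13, 14, 35, 28, 30, 46]
Tree (level-order array): [36, 1, 46, None, 13, None, None, None, 14, None, 35, 28, None, None, 30]
Rule: A leaf has 0 children.
Per-node child counts:
  node 36: 2 child(ren)
  node 1: 1 child(ren)
  node 13: 1 child(ren)
  node 14: 1 child(ren)
  node 35: 1 child(ren)
  node 28: 1 child(ren)
  node 30: 0 child(ren)
  node 46: 0 child(ren)
Matching nodes: [30, 46]
Count of leaf nodes: 2


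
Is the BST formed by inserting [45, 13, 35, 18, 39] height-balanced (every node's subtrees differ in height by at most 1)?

Tree (level-order array): [45, 13, None, None, 35, 18, 39]
Definition: a tree is height-balanced if, at every node, |h(left) - h(right)| <= 1 (empty subtree has height -1).
Bottom-up per-node check:
  node 18: h_left=-1, h_right=-1, diff=0 [OK], height=0
  node 39: h_left=-1, h_right=-1, diff=0 [OK], height=0
  node 35: h_left=0, h_right=0, diff=0 [OK], height=1
  node 13: h_left=-1, h_right=1, diff=2 [FAIL (|-1-1|=2 > 1)], height=2
  node 45: h_left=2, h_right=-1, diff=3 [FAIL (|2--1|=3 > 1)], height=3
Node 13 violates the condition: |-1 - 1| = 2 > 1.
Result: Not balanced


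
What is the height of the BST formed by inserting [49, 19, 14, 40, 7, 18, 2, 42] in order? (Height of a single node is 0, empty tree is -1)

Insertion order: [49, 19, 14, 40, 7, 18, 2, 42]
Tree (level-order array): [49, 19, None, 14, 40, 7, 18, None, 42, 2]
Compute height bottom-up (empty subtree = -1):
  height(2) = 1 + max(-1, -1) = 0
  height(7) = 1 + max(0, -1) = 1
  height(18) = 1 + max(-1, -1) = 0
  height(14) = 1 + max(1, 0) = 2
  height(42) = 1 + max(-1, -1) = 0
  height(40) = 1 + max(-1, 0) = 1
  height(19) = 1 + max(2, 1) = 3
  height(49) = 1 + max(3, -1) = 4
Height = 4


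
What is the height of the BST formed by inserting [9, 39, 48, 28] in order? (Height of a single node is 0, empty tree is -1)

Insertion order: [9, 39, 48, 28]
Tree (level-order array): [9, None, 39, 28, 48]
Compute height bottom-up (empty subtree = -1):
  height(28) = 1 + max(-1, -1) = 0
  height(48) = 1 + max(-1, -1) = 0
  height(39) = 1 + max(0, 0) = 1
  height(9) = 1 + max(-1, 1) = 2
Height = 2


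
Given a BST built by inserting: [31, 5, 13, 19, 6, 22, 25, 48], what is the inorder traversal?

Tree insertion order: [31, 5, 13, 19, 6, 22, 25, 48]
Tree (level-order array): [31, 5, 48, None, 13, None, None, 6, 19, None, None, None, 22, None, 25]
Inorder traversal: [5, 6, 13, 19, 22, 25, 31, 48]


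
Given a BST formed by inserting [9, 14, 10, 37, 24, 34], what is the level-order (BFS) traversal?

Tree insertion order: [9, 14, 10, 37, 24, 34]
Tree (level-order array): [9, None, 14, 10, 37, None, None, 24, None, None, 34]
BFS from the root, enqueuing left then right child of each popped node:
  queue [9] -> pop 9, enqueue [14], visited so far: [9]
  queue [14] -> pop 14, enqueue [10, 37], visited so far: [9, 14]
  queue [10, 37] -> pop 10, enqueue [none], visited so far: [9, 14, 10]
  queue [37] -> pop 37, enqueue [24], visited so far: [9, 14, 10, 37]
  queue [24] -> pop 24, enqueue [34], visited so far: [9, 14, 10, 37, 24]
  queue [34] -> pop 34, enqueue [none], visited so far: [9, 14, 10, 37, 24, 34]
Result: [9, 14, 10, 37, 24, 34]


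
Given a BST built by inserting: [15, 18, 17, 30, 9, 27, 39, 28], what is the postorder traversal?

Tree insertion order: [15, 18, 17, 30, 9, 27, 39, 28]
Tree (level-order array): [15, 9, 18, None, None, 17, 30, None, None, 27, 39, None, 28]
Postorder traversal: [9, 17, 28, 27, 39, 30, 18, 15]


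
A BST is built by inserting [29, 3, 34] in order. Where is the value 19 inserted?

Starting tree (level order): [29, 3, 34]
Insertion path: 29 -> 3
Result: insert 19 as right child of 3
Final tree (level order): [29, 3, 34, None, 19]


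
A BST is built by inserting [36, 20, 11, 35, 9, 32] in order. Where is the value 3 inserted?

Starting tree (level order): [36, 20, None, 11, 35, 9, None, 32]
Insertion path: 36 -> 20 -> 11 -> 9
Result: insert 3 as left child of 9
Final tree (level order): [36, 20, None, 11, 35, 9, None, 32, None, 3]


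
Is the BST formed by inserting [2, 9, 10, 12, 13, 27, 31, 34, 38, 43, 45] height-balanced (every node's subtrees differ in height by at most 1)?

Tree (level-order array): [2, None, 9, None, 10, None, 12, None, 13, None, 27, None, 31, None, 34, None, 38, None, 43, None, 45]
Definition: a tree is height-balanced if, at every node, |h(left) - h(right)| <= 1 (empty subtree has height -1).
Bottom-up per-node check:
  node 45: h_left=-1, h_right=-1, diff=0 [OK], height=0
  node 43: h_left=-1, h_right=0, diff=1 [OK], height=1
  node 38: h_left=-1, h_right=1, diff=2 [FAIL (|-1-1|=2 > 1)], height=2
  node 34: h_left=-1, h_right=2, diff=3 [FAIL (|-1-2|=3 > 1)], height=3
  node 31: h_left=-1, h_right=3, diff=4 [FAIL (|-1-3|=4 > 1)], height=4
  node 27: h_left=-1, h_right=4, diff=5 [FAIL (|-1-4|=5 > 1)], height=5
  node 13: h_left=-1, h_right=5, diff=6 [FAIL (|-1-5|=6 > 1)], height=6
  node 12: h_left=-1, h_right=6, diff=7 [FAIL (|-1-6|=7 > 1)], height=7
  node 10: h_left=-1, h_right=7, diff=8 [FAIL (|-1-7|=8 > 1)], height=8
  node 9: h_left=-1, h_right=8, diff=9 [FAIL (|-1-8|=9 > 1)], height=9
  node 2: h_left=-1, h_right=9, diff=10 [FAIL (|-1-9|=10 > 1)], height=10
Node 38 violates the condition: |-1 - 1| = 2 > 1.
Result: Not balanced


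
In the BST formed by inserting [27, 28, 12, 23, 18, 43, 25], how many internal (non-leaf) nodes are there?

Tree built from: [27, 28, 12, 23, 18, 43, 25]
Tree (level-order array): [27, 12, 28, None, 23, None, 43, 18, 25]
Rule: An internal node has at least one child.
Per-node child counts:
  node 27: 2 child(ren)
  node 12: 1 child(ren)
  node 23: 2 child(ren)
  node 18: 0 child(ren)
  node 25: 0 child(ren)
  node 28: 1 child(ren)
  node 43: 0 child(ren)
Matching nodes: [27, 12, 23, 28]
Count of internal (non-leaf) nodes: 4


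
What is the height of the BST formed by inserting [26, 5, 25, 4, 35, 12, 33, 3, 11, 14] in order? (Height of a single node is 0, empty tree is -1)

Insertion order: [26, 5, 25, 4, 35, 12, 33, 3, 11, 14]
Tree (level-order array): [26, 5, 35, 4, 25, 33, None, 3, None, 12, None, None, None, None, None, 11, 14]
Compute height bottom-up (empty subtree = -1):
  height(3) = 1 + max(-1, -1) = 0
  height(4) = 1 + max(0, -1) = 1
  height(11) = 1 + max(-1, -1) = 0
  height(14) = 1 + max(-1, -1) = 0
  height(12) = 1 + max(0, 0) = 1
  height(25) = 1 + max(1, -1) = 2
  height(5) = 1 + max(1, 2) = 3
  height(33) = 1 + max(-1, -1) = 0
  height(35) = 1 + max(0, -1) = 1
  height(26) = 1 + max(3, 1) = 4
Height = 4


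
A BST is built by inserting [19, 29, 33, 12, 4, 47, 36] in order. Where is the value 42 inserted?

Starting tree (level order): [19, 12, 29, 4, None, None, 33, None, None, None, 47, 36]
Insertion path: 19 -> 29 -> 33 -> 47 -> 36
Result: insert 42 as right child of 36
Final tree (level order): [19, 12, 29, 4, None, None, 33, None, None, None, 47, 36, None, None, 42]


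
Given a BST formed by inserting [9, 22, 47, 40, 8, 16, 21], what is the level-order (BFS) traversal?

Tree insertion order: [9, 22, 47, 40, 8, 16, 21]
Tree (level-order array): [9, 8, 22, None, None, 16, 47, None, 21, 40]
BFS from the root, enqueuing left then right child of each popped node:
  queue [9] -> pop 9, enqueue [8, 22], visited so far: [9]
  queue [8, 22] -> pop 8, enqueue [none], visited so far: [9, 8]
  queue [22] -> pop 22, enqueue [16, 47], visited so far: [9, 8, 22]
  queue [16, 47] -> pop 16, enqueue [21], visited so far: [9, 8, 22, 16]
  queue [47, 21] -> pop 47, enqueue [40], visited so far: [9, 8, 22, 16, 47]
  queue [21, 40] -> pop 21, enqueue [none], visited so far: [9, 8, 22, 16, 47, 21]
  queue [40] -> pop 40, enqueue [none], visited so far: [9, 8, 22, 16, 47, 21, 40]
Result: [9, 8, 22, 16, 47, 21, 40]


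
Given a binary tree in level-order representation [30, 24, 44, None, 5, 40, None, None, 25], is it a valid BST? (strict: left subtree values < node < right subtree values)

Level-order array: [30, 24, 44, None, 5, 40, None, None, 25]
Validate using subtree bounds (lo, hi): at each node, require lo < value < hi,
then recurse left with hi=value and right with lo=value.
Preorder trace (stopping at first violation):
  at node 30 with bounds (-inf, +inf): OK
  at node 24 with bounds (-inf, 30): OK
  at node 5 with bounds (24, 30): VIOLATION
Node 5 violates its bound: not (24 < 5 < 30).
Result: Not a valid BST


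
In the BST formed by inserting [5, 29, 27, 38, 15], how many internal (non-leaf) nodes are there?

Tree built from: [5, 29, 27, 38, 15]
Tree (level-order array): [5, None, 29, 27, 38, 15]
Rule: An internal node has at least one child.
Per-node child counts:
  node 5: 1 child(ren)
  node 29: 2 child(ren)
  node 27: 1 child(ren)
  node 15: 0 child(ren)
  node 38: 0 child(ren)
Matching nodes: [5, 29, 27]
Count of internal (non-leaf) nodes: 3


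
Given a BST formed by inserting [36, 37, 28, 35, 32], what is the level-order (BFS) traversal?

Tree insertion order: [36, 37, 28, 35, 32]
Tree (level-order array): [36, 28, 37, None, 35, None, None, 32]
BFS from the root, enqueuing left then right child of each popped node:
  queue [36] -> pop 36, enqueue [28, 37], visited so far: [36]
  queue [28, 37] -> pop 28, enqueue [35], visited so far: [36, 28]
  queue [37, 35] -> pop 37, enqueue [none], visited so far: [36, 28, 37]
  queue [35] -> pop 35, enqueue [32], visited so far: [36, 28, 37, 35]
  queue [32] -> pop 32, enqueue [none], visited so far: [36, 28, 37, 35, 32]
Result: [36, 28, 37, 35, 32]


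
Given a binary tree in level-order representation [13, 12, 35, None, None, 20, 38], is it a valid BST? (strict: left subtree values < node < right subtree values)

Level-order array: [13, 12, 35, None, None, 20, 38]
Validate using subtree bounds (lo, hi): at each node, require lo < value < hi,
then recurse left with hi=value and right with lo=value.
Preorder trace (stopping at first violation):
  at node 13 with bounds (-inf, +inf): OK
  at node 12 with bounds (-inf, 13): OK
  at node 35 with bounds (13, +inf): OK
  at node 20 with bounds (13, 35): OK
  at node 38 with bounds (35, +inf): OK
No violation found at any node.
Result: Valid BST


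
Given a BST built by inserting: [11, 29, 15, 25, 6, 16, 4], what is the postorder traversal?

Tree insertion order: [11, 29, 15, 25, 6, 16, 4]
Tree (level-order array): [11, 6, 29, 4, None, 15, None, None, None, None, 25, 16]
Postorder traversal: [4, 6, 16, 25, 15, 29, 11]


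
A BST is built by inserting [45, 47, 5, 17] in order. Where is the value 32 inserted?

Starting tree (level order): [45, 5, 47, None, 17]
Insertion path: 45 -> 5 -> 17
Result: insert 32 as right child of 17
Final tree (level order): [45, 5, 47, None, 17, None, None, None, 32]


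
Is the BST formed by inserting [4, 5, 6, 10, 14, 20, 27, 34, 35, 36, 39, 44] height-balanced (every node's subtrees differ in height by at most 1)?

Tree (level-order array): [4, None, 5, None, 6, None, 10, None, 14, None, 20, None, 27, None, 34, None, 35, None, 36, None, 39, None, 44]
Definition: a tree is height-balanced if, at every node, |h(left) - h(right)| <= 1 (empty subtree has height -1).
Bottom-up per-node check:
  node 44: h_left=-1, h_right=-1, diff=0 [OK], height=0
  node 39: h_left=-1, h_right=0, diff=1 [OK], height=1
  node 36: h_left=-1, h_right=1, diff=2 [FAIL (|-1-1|=2 > 1)], height=2
  node 35: h_left=-1, h_right=2, diff=3 [FAIL (|-1-2|=3 > 1)], height=3
  node 34: h_left=-1, h_right=3, diff=4 [FAIL (|-1-3|=4 > 1)], height=4
  node 27: h_left=-1, h_right=4, diff=5 [FAIL (|-1-4|=5 > 1)], height=5
  node 20: h_left=-1, h_right=5, diff=6 [FAIL (|-1-5|=6 > 1)], height=6
  node 14: h_left=-1, h_right=6, diff=7 [FAIL (|-1-6|=7 > 1)], height=7
  node 10: h_left=-1, h_right=7, diff=8 [FAIL (|-1-7|=8 > 1)], height=8
  node 6: h_left=-1, h_right=8, diff=9 [FAIL (|-1-8|=9 > 1)], height=9
  node 5: h_left=-1, h_right=9, diff=10 [FAIL (|-1-9|=10 > 1)], height=10
  node 4: h_left=-1, h_right=10, diff=11 [FAIL (|-1-10|=11 > 1)], height=11
Node 36 violates the condition: |-1 - 1| = 2 > 1.
Result: Not balanced


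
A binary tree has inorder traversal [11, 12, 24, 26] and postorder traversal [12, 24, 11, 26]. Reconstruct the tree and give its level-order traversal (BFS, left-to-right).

Inorder:   [11, 12, 24, 26]
Postorder: [12, 24, 11, 26]
Algorithm: postorder visits root last, so walk postorder right-to-left;
each value is the root of the current inorder slice — split it at that
value, recurse on the right subtree first, then the left.
Recursive splits:
  root=26; inorder splits into left=[11, 12, 24], right=[]
  root=11; inorder splits into left=[], right=[12, 24]
  root=24; inorder splits into left=[12], right=[]
  root=12; inorder splits into left=[], right=[]
Reconstructed level-order: [26, 11, 24, 12]


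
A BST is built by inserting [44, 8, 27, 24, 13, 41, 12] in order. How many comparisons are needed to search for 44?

Search path for 44: 44
Found: True
Comparisons: 1


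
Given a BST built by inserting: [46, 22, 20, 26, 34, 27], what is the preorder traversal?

Tree insertion order: [46, 22, 20, 26, 34, 27]
Tree (level-order array): [46, 22, None, 20, 26, None, None, None, 34, 27]
Preorder traversal: [46, 22, 20, 26, 34, 27]


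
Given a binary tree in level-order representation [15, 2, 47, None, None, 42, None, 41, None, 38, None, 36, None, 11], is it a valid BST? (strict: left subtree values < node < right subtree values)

Level-order array: [15, 2, 47, None, None, 42, None, 41, None, 38, None, 36, None, 11]
Validate using subtree bounds (lo, hi): at each node, require lo < value < hi,
then recurse left with hi=value and right with lo=value.
Preorder trace (stopping at first violation):
  at node 15 with bounds (-inf, +inf): OK
  at node 2 with bounds (-inf, 15): OK
  at node 47 with bounds (15, +inf): OK
  at node 42 with bounds (15, 47): OK
  at node 41 with bounds (15, 42): OK
  at node 38 with bounds (15, 41): OK
  at node 36 with bounds (15, 38): OK
  at node 11 with bounds (15, 36): VIOLATION
Node 11 violates its bound: not (15 < 11 < 36).
Result: Not a valid BST


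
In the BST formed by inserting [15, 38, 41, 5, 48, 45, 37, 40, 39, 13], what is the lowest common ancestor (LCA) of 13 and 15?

Tree insertion order: [15, 38, 41, 5, 48, 45, 37, 40, 39, 13]
Tree (level-order array): [15, 5, 38, None, 13, 37, 41, None, None, None, None, 40, 48, 39, None, 45]
In a BST, the LCA of p=13, q=15 is the first node v on the
root-to-leaf path with p <= v <= q (go left if both < v, right if both > v).
Walk from root:
  at 15: 13 <= 15 <= 15, this is the LCA
LCA = 15


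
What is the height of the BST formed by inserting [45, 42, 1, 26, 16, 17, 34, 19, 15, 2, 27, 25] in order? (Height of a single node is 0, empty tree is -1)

Insertion order: [45, 42, 1, 26, 16, 17, 34, 19, 15, 2, 27, 25]
Tree (level-order array): [45, 42, None, 1, None, None, 26, 16, 34, 15, 17, 27, None, 2, None, None, 19, None, None, None, None, None, 25]
Compute height bottom-up (empty subtree = -1):
  height(2) = 1 + max(-1, -1) = 0
  height(15) = 1 + max(0, -1) = 1
  height(25) = 1 + max(-1, -1) = 0
  height(19) = 1 + max(-1, 0) = 1
  height(17) = 1 + max(-1, 1) = 2
  height(16) = 1 + max(1, 2) = 3
  height(27) = 1 + max(-1, -1) = 0
  height(34) = 1 + max(0, -1) = 1
  height(26) = 1 + max(3, 1) = 4
  height(1) = 1 + max(-1, 4) = 5
  height(42) = 1 + max(5, -1) = 6
  height(45) = 1 + max(6, -1) = 7
Height = 7


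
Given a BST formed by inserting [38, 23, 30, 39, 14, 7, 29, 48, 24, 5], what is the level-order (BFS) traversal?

Tree insertion order: [38, 23, 30, 39, 14, 7, 29, 48, 24, 5]
Tree (level-order array): [38, 23, 39, 14, 30, None, 48, 7, None, 29, None, None, None, 5, None, 24]
BFS from the root, enqueuing left then right child of each popped node:
  queue [38] -> pop 38, enqueue [23, 39], visited so far: [38]
  queue [23, 39] -> pop 23, enqueue [14, 30], visited so far: [38, 23]
  queue [39, 14, 30] -> pop 39, enqueue [48], visited so far: [38, 23, 39]
  queue [14, 30, 48] -> pop 14, enqueue [7], visited so far: [38, 23, 39, 14]
  queue [30, 48, 7] -> pop 30, enqueue [29], visited so far: [38, 23, 39, 14, 30]
  queue [48, 7, 29] -> pop 48, enqueue [none], visited so far: [38, 23, 39, 14, 30, 48]
  queue [7, 29] -> pop 7, enqueue [5], visited so far: [38, 23, 39, 14, 30, 48, 7]
  queue [29, 5] -> pop 29, enqueue [24], visited so far: [38, 23, 39, 14, 30, 48, 7, 29]
  queue [5, 24] -> pop 5, enqueue [none], visited so far: [38, 23, 39, 14, 30, 48, 7, 29, 5]
  queue [24] -> pop 24, enqueue [none], visited so far: [38, 23, 39, 14, 30, 48, 7, 29, 5, 24]
Result: [38, 23, 39, 14, 30, 48, 7, 29, 5, 24]


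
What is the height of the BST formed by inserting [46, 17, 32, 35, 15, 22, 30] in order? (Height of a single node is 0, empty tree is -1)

Insertion order: [46, 17, 32, 35, 15, 22, 30]
Tree (level-order array): [46, 17, None, 15, 32, None, None, 22, 35, None, 30]
Compute height bottom-up (empty subtree = -1):
  height(15) = 1 + max(-1, -1) = 0
  height(30) = 1 + max(-1, -1) = 0
  height(22) = 1 + max(-1, 0) = 1
  height(35) = 1 + max(-1, -1) = 0
  height(32) = 1 + max(1, 0) = 2
  height(17) = 1 + max(0, 2) = 3
  height(46) = 1 + max(3, -1) = 4
Height = 4


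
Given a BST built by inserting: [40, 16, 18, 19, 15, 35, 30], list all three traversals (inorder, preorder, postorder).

Tree insertion order: [40, 16, 18, 19, 15, 35, 30]
Tree (level-order array): [40, 16, None, 15, 18, None, None, None, 19, None, 35, 30]
Inorder (L, root, R): [15, 16, 18, 19, 30, 35, 40]
Preorder (root, L, R): [40, 16, 15, 18, 19, 35, 30]
Postorder (L, R, root): [15, 30, 35, 19, 18, 16, 40]


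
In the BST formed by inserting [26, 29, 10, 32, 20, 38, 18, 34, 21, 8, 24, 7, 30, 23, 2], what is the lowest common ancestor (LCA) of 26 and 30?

Tree insertion order: [26, 29, 10, 32, 20, 38, 18, 34, 21, 8, 24, 7, 30, 23, 2]
Tree (level-order array): [26, 10, 29, 8, 20, None, 32, 7, None, 18, 21, 30, 38, 2, None, None, None, None, 24, None, None, 34, None, None, None, 23]
In a BST, the LCA of p=26, q=30 is the first node v on the
root-to-leaf path with p <= v <= q (go left if both < v, right if both > v).
Walk from root:
  at 26: 26 <= 26 <= 30, this is the LCA
LCA = 26


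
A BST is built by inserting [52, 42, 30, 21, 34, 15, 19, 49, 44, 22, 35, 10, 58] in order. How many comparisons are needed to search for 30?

Search path for 30: 52 -> 42 -> 30
Found: True
Comparisons: 3


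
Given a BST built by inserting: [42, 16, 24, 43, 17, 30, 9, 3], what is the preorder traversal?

Tree insertion order: [42, 16, 24, 43, 17, 30, 9, 3]
Tree (level-order array): [42, 16, 43, 9, 24, None, None, 3, None, 17, 30]
Preorder traversal: [42, 16, 9, 3, 24, 17, 30, 43]


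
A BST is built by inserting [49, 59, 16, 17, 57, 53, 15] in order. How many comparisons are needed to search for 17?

Search path for 17: 49 -> 16 -> 17
Found: True
Comparisons: 3


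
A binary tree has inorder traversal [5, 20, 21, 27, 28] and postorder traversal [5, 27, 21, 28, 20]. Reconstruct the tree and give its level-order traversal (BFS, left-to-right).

Inorder:   [5, 20, 21, 27, 28]
Postorder: [5, 27, 21, 28, 20]
Algorithm: postorder visits root last, so walk postorder right-to-left;
each value is the root of the current inorder slice — split it at that
value, recurse on the right subtree first, then the left.
Recursive splits:
  root=20; inorder splits into left=[5], right=[21, 27, 28]
  root=28; inorder splits into left=[21, 27], right=[]
  root=21; inorder splits into left=[], right=[27]
  root=27; inorder splits into left=[], right=[]
  root=5; inorder splits into left=[], right=[]
Reconstructed level-order: [20, 5, 28, 21, 27]


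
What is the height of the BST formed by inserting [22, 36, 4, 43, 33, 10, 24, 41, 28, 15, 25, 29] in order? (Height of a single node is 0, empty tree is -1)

Insertion order: [22, 36, 4, 43, 33, 10, 24, 41, 28, 15, 25, 29]
Tree (level-order array): [22, 4, 36, None, 10, 33, 43, None, 15, 24, None, 41, None, None, None, None, 28, None, None, 25, 29]
Compute height bottom-up (empty subtree = -1):
  height(15) = 1 + max(-1, -1) = 0
  height(10) = 1 + max(-1, 0) = 1
  height(4) = 1 + max(-1, 1) = 2
  height(25) = 1 + max(-1, -1) = 0
  height(29) = 1 + max(-1, -1) = 0
  height(28) = 1 + max(0, 0) = 1
  height(24) = 1 + max(-1, 1) = 2
  height(33) = 1 + max(2, -1) = 3
  height(41) = 1 + max(-1, -1) = 0
  height(43) = 1 + max(0, -1) = 1
  height(36) = 1 + max(3, 1) = 4
  height(22) = 1 + max(2, 4) = 5
Height = 5


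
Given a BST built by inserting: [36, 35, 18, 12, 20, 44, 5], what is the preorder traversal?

Tree insertion order: [36, 35, 18, 12, 20, 44, 5]
Tree (level-order array): [36, 35, 44, 18, None, None, None, 12, 20, 5]
Preorder traversal: [36, 35, 18, 12, 5, 20, 44]


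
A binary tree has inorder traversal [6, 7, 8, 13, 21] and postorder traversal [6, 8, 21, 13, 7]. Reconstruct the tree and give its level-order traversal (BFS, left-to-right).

Inorder:   [6, 7, 8, 13, 21]
Postorder: [6, 8, 21, 13, 7]
Algorithm: postorder visits root last, so walk postorder right-to-left;
each value is the root of the current inorder slice — split it at that
value, recurse on the right subtree first, then the left.
Recursive splits:
  root=7; inorder splits into left=[6], right=[8, 13, 21]
  root=13; inorder splits into left=[8], right=[21]
  root=21; inorder splits into left=[], right=[]
  root=8; inorder splits into left=[], right=[]
  root=6; inorder splits into left=[], right=[]
Reconstructed level-order: [7, 6, 13, 8, 21]


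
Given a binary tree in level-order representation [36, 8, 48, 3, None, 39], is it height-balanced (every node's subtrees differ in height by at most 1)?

Tree (level-order array): [36, 8, 48, 3, None, 39]
Definition: a tree is height-balanced if, at every node, |h(left) - h(right)| <= 1 (empty subtree has height -1).
Bottom-up per-node check:
  node 3: h_left=-1, h_right=-1, diff=0 [OK], height=0
  node 8: h_left=0, h_right=-1, diff=1 [OK], height=1
  node 39: h_left=-1, h_right=-1, diff=0 [OK], height=0
  node 48: h_left=0, h_right=-1, diff=1 [OK], height=1
  node 36: h_left=1, h_right=1, diff=0 [OK], height=2
All nodes satisfy the balance condition.
Result: Balanced


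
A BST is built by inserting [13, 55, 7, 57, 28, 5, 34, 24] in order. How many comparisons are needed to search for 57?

Search path for 57: 13 -> 55 -> 57
Found: True
Comparisons: 3


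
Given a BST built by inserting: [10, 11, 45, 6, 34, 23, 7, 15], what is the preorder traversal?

Tree insertion order: [10, 11, 45, 6, 34, 23, 7, 15]
Tree (level-order array): [10, 6, 11, None, 7, None, 45, None, None, 34, None, 23, None, 15]
Preorder traversal: [10, 6, 7, 11, 45, 34, 23, 15]


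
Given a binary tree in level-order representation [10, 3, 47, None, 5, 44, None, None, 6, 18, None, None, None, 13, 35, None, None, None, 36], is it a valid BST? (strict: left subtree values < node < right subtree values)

Level-order array: [10, 3, 47, None, 5, 44, None, None, 6, 18, None, None, None, 13, 35, None, None, None, 36]
Validate using subtree bounds (lo, hi): at each node, require lo < value < hi,
then recurse left with hi=value and right with lo=value.
Preorder trace (stopping at first violation):
  at node 10 with bounds (-inf, +inf): OK
  at node 3 with bounds (-inf, 10): OK
  at node 5 with bounds (3, 10): OK
  at node 6 with bounds (5, 10): OK
  at node 47 with bounds (10, +inf): OK
  at node 44 with bounds (10, 47): OK
  at node 18 with bounds (10, 44): OK
  at node 13 with bounds (10, 18): OK
  at node 35 with bounds (18, 44): OK
  at node 36 with bounds (35, 44): OK
No violation found at any node.
Result: Valid BST


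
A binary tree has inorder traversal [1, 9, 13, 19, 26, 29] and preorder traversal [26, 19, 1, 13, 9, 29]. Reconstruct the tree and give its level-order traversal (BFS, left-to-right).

Inorder:  [1, 9, 13, 19, 26, 29]
Preorder: [26, 19, 1, 13, 9, 29]
Algorithm: preorder visits root first, so consume preorder in order;
for each root, split the current inorder slice at that value into
left-subtree inorder and right-subtree inorder, then recurse.
Recursive splits:
  root=26; inorder splits into left=[1, 9, 13, 19], right=[29]
  root=19; inorder splits into left=[1, 9, 13], right=[]
  root=1; inorder splits into left=[], right=[9, 13]
  root=13; inorder splits into left=[9], right=[]
  root=9; inorder splits into left=[], right=[]
  root=29; inorder splits into left=[], right=[]
Reconstructed level-order: [26, 19, 29, 1, 13, 9]


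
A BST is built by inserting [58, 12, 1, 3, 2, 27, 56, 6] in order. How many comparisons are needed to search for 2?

Search path for 2: 58 -> 12 -> 1 -> 3 -> 2
Found: True
Comparisons: 5


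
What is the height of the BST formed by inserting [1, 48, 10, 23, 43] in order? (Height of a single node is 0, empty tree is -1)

Insertion order: [1, 48, 10, 23, 43]
Tree (level-order array): [1, None, 48, 10, None, None, 23, None, 43]
Compute height bottom-up (empty subtree = -1):
  height(43) = 1 + max(-1, -1) = 0
  height(23) = 1 + max(-1, 0) = 1
  height(10) = 1 + max(-1, 1) = 2
  height(48) = 1 + max(2, -1) = 3
  height(1) = 1 + max(-1, 3) = 4
Height = 4


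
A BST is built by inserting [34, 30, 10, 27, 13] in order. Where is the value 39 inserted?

Starting tree (level order): [34, 30, None, 10, None, None, 27, 13]
Insertion path: 34
Result: insert 39 as right child of 34
Final tree (level order): [34, 30, 39, 10, None, None, None, None, 27, 13]


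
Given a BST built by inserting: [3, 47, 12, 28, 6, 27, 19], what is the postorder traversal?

Tree insertion order: [3, 47, 12, 28, 6, 27, 19]
Tree (level-order array): [3, None, 47, 12, None, 6, 28, None, None, 27, None, 19]
Postorder traversal: [6, 19, 27, 28, 12, 47, 3]


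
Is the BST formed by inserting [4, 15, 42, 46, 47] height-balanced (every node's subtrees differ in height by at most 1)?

Tree (level-order array): [4, None, 15, None, 42, None, 46, None, 47]
Definition: a tree is height-balanced if, at every node, |h(left) - h(right)| <= 1 (empty subtree has height -1).
Bottom-up per-node check:
  node 47: h_left=-1, h_right=-1, diff=0 [OK], height=0
  node 46: h_left=-1, h_right=0, diff=1 [OK], height=1
  node 42: h_left=-1, h_right=1, diff=2 [FAIL (|-1-1|=2 > 1)], height=2
  node 15: h_left=-1, h_right=2, diff=3 [FAIL (|-1-2|=3 > 1)], height=3
  node 4: h_left=-1, h_right=3, diff=4 [FAIL (|-1-3|=4 > 1)], height=4
Node 42 violates the condition: |-1 - 1| = 2 > 1.
Result: Not balanced


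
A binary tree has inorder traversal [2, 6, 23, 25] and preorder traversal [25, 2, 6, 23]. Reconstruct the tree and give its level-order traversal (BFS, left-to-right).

Inorder:  [2, 6, 23, 25]
Preorder: [25, 2, 6, 23]
Algorithm: preorder visits root first, so consume preorder in order;
for each root, split the current inorder slice at that value into
left-subtree inorder and right-subtree inorder, then recurse.
Recursive splits:
  root=25; inorder splits into left=[2, 6, 23], right=[]
  root=2; inorder splits into left=[], right=[6, 23]
  root=6; inorder splits into left=[], right=[23]
  root=23; inorder splits into left=[], right=[]
Reconstructed level-order: [25, 2, 6, 23]


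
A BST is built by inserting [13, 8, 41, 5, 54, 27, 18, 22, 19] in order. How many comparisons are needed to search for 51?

Search path for 51: 13 -> 41 -> 54
Found: False
Comparisons: 3


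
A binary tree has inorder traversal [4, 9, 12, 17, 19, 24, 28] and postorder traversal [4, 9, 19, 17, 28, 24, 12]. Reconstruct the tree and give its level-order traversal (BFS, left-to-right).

Inorder:   [4, 9, 12, 17, 19, 24, 28]
Postorder: [4, 9, 19, 17, 28, 24, 12]
Algorithm: postorder visits root last, so walk postorder right-to-left;
each value is the root of the current inorder slice — split it at that
value, recurse on the right subtree first, then the left.
Recursive splits:
  root=12; inorder splits into left=[4, 9], right=[17, 19, 24, 28]
  root=24; inorder splits into left=[17, 19], right=[28]
  root=28; inorder splits into left=[], right=[]
  root=17; inorder splits into left=[], right=[19]
  root=19; inorder splits into left=[], right=[]
  root=9; inorder splits into left=[4], right=[]
  root=4; inorder splits into left=[], right=[]
Reconstructed level-order: [12, 9, 24, 4, 17, 28, 19]


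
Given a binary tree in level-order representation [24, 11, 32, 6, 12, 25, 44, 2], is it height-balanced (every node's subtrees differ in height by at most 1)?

Tree (level-order array): [24, 11, 32, 6, 12, 25, 44, 2]
Definition: a tree is height-balanced if, at every node, |h(left) - h(right)| <= 1 (empty subtree has height -1).
Bottom-up per-node check:
  node 2: h_left=-1, h_right=-1, diff=0 [OK], height=0
  node 6: h_left=0, h_right=-1, diff=1 [OK], height=1
  node 12: h_left=-1, h_right=-1, diff=0 [OK], height=0
  node 11: h_left=1, h_right=0, diff=1 [OK], height=2
  node 25: h_left=-1, h_right=-1, diff=0 [OK], height=0
  node 44: h_left=-1, h_right=-1, diff=0 [OK], height=0
  node 32: h_left=0, h_right=0, diff=0 [OK], height=1
  node 24: h_left=2, h_right=1, diff=1 [OK], height=3
All nodes satisfy the balance condition.
Result: Balanced


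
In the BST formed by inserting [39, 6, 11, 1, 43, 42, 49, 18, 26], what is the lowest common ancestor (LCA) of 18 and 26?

Tree insertion order: [39, 6, 11, 1, 43, 42, 49, 18, 26]
Tree (level-order array): [39, 6, 43, 1, 11, 42, 49, None, None, None, 18, None, None, None, None, None, 26]
In a BST, the LCA of p=18, q=26 is the first node v on the
root-to-leaf path with p <= v <= q (go left if both < v, right if both > v).
Walk from root:
  at 39: both 18 and 26 < 39, go left
  at 6: both 18 and 26 > 6, go right
  at 11: both 18 and 26 > 11, go right
  at 18: 18 <= 18 <= 26, this is the LCA
LCA = 18


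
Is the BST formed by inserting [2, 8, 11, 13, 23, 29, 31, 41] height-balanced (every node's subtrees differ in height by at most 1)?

Tree (level-order array): [2, None, 8, None, 11, None, 13, None, 23, None, 29, None, 31, None, 41]
Definition: a tree is height-balanced if, at every node, |h(left) - h(right)| <= 1 (empty subtree has height -1).
Bottom-up per-node check:
  node 41: h_left=-1, h_right=-1, diff=0 [OK], height=0
  node 31: h_left=-1, h_right=0, diff=1 [OK], height=1
  node 29: h_left=-1, h_right=1, diff=2 [FAIL (|-1-1|=2 > 1)], height=2
  node 23: h_left=-1, h_right=2, diff=3 [FAIL (|-1-2|=3 > 1)], height=3
  node 13: h_left=-1, h_right=3, diff=4 [FAIL (|-1-3|=4 > 1)], height=4
  node 11: h_left=-1, h_right=4, diff=5 [FAIL (|-1-4|=5 > 1)], height=5
  node 8: h_left=-1, h_right=5, diff=6 [FAIL (|-1-5|=6 > 1)], height=6
  node 2: h_left=-1, h_right=6, diff=7 [FAIL (|-1-6|=7 > 1)], height=7
Node 29 violates the condition: |-1 - 1| = 2 > 1.
Result: Not balanced


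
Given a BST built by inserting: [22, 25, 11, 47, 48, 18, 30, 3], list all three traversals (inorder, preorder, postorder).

Tree insertion order: [22, 25, 11, 47, 48, 18, 30, 3]
Tree (level-order array): [22, 11, 25, 3, 18, None, 47, None, None, None, None, 30, 48]
Inorder (L, root, R): [3, 11, 18, 22, 25, 30, 47, 48]
Preorder (root, L, R): [22, 11, 3, 18, 25, 47, 30, 48]
Postorder (L, R, root): [3, 18, 11, 30, 48, 47, 25, 22]


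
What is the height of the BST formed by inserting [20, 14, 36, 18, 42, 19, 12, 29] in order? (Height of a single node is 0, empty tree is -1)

Insertion order: [20, 14, 36, 18, 42, 19, 12, 29]
Tree (level-order array): [20, 14, 36, 12, 18, 29, 42, None, None, None, 19]
Compute height bottom-up (empty subtree = -1):
  height(12) = 1 + max(-1, -1) = 0
  height(19) = 1 + max(-1, -1) = 0
  height(18) = 1 + max(-1, 0) = 1
  height(14) = 1 + max(0, 1) = 2
  height(29) = 1 + max(-1, -1) = 0
  height(42) = 1 + max(-1, -1) = 0
  height(36) = 1 + max(0, 0) = 1
  height(20) = 1 + max(2, 1) = 3
Height = 3


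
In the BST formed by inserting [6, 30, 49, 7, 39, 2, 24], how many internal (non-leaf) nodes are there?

Tree built from: [6, 30, 49, 7, 39, 2, 24]
Tree (level-order array): [6, 2, 30, None, None, 7, 49, None, 24, 39]
Rule: An internal node has at least one child.
Per-node child counts:
  node 6: 2 child(ren)
  node 2: 0 child(ren)
  node 30: 2 child(ren)
  node 7: 1 child(ren)
  node 24: 0 child(ren)
  node 49: 1 child(ren)
  node 39: 0 child(ren)
Matching nodes: [6, 30, 7, 49]
Count of internal (non-leaf) nodes: 4


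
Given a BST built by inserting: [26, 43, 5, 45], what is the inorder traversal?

Tree insertion order: [26, 43, 5, 45]
Tree (level-order array): [26, 5, 43, None, None, None, 45]
Inorder traversal: [5, 26, 43, 45]


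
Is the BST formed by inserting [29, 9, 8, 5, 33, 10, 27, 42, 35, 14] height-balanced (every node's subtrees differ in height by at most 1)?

Tree (level-order array): [29, 9, 33, 8, 10, None, 42, 5, None, None, 27, 35, None, None, None, 14]
Definition: a tree is height-balanced if, at every node, |h(left) - h(right)| <= 1 (empty subtree has height -1).
Bottom-up per-node check:
  node 5: h_left=-1, h_right=-1, diff=0 [OK], height=0
  node 8: h_left=0, h_right=-1, diff=1 [OK], height=1
  node 14: h_left=-1, h_right=-1, diff=0 [OK], height=0
  node 27: h_left=0, h_right=-1, diff=1 [OK], height=1
  node 10: h_left=-1, h_right=1, diff=2 [FAIL (|-1-1|=2 > 1)], height=2
  node 9: h_left=1, h_right=2, diff=1 [OK], height=3
  node 35: h_left=-1, h_right=-1, diff=0 [OK], height=0
  node 42: h_left=0, h_right=-1, diff=1 [OK], height=1
  node 33: h_left=-1, h_right=1, diff=2 [FAIL (|-1-1|=2 > 1)], height=2
  node 29: h_left=3, h_right=2, diff=1 [OK], height=4
Node 10 violates the condition: |-1 - 1| = 2 > 1.
Result: Not balanced


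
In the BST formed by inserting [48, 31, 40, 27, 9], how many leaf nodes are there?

Tree built from: [48, 31, 40, 27, 9]
Tree (level-order array): [48, 31, None, 27, 40, 9]
Rule: A leaf has 0 children.
Per-node child counts:
  node 48: 1 child(ren)
  node 31: 2 child(ren)
  node 27: 1 child(ren)
  node 9: 0 child(ren)
  node 40: 0 child(ren)
Matching nodes: [9, 40]
Count of leaf nodes: 2


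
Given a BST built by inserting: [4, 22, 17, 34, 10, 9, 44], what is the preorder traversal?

Tree insertion order: [4, 22, 17, 34, 10, 9, 44]
Tree (level-order array): [4, None, 22, 17, 34, 10, None, None, 44, 9]
Preorder traversal: [4, 22, 17, 10, 9, 34, 44]


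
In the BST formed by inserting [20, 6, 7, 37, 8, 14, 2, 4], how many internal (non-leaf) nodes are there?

Tree built from: [20, 6, 7, 37, 8, 14, 2, 4]
Tree (level-order array): [20, 6, 37, 2, 7, None, None, None, 4, None, 8, None, None, None, 14]
Rule: An internal node has at least one child.
Per-node child counts:
  node 20: 2 child(ren)
  node 6: 2 child(ren)
  node 2: 1 child(ren)
  node 4: 0 child(ren)
  node 7: 1 child(ren)
  node 8: 1 child(ren)
  node 14: 0 child(ren)
  node 37: 0 child(ren)
Matching nodes: [20, 6, 2, 7, 8]
Count of internal (non-leaf) nodes: 5


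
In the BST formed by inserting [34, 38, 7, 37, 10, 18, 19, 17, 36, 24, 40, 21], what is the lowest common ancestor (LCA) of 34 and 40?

Tree insertion order: [34, 38, 7, 37, 10, 18, 19, 17, 36, 24, 40, 21]
Tree (level-order array): [34, 7, 38, None, 10, 37, 40, None, 18, 36, None, None, None, 17, 19, None, None, None, None, None, 24, 21]
In a BST, the LCA of p=34, q=40 is the first node v on the
root-to-leaf path with p <= v <= q (go left if both < v, right if both > v).
Walk from root:
  at 34: 34 <= 34 <= 40, this is the LCA
LCA = 34


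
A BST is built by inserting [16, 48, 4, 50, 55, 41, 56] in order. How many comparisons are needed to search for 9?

Search path for 9: 16 -> 4
Found: False
Comparisons: 2


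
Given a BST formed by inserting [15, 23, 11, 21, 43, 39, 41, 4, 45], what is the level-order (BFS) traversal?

Tree insertion order: [15, 23, 11, 21, 43, 39, 41, 4, 45]
Tree (level-order array): [15, 11, 23, 4, None, 21, 43, None, None, None, None, 39, 45, None, 41]
BFS from the root, enqueuing left then right child of each popped node:
  queue [15] -> pop 15, enqueue [11, 23], visited so far: [15]
  queue [11, 23] -> pop 11, enqueue [4], visited so far: [15, 11]
  queue [23, 4] -> pop 23, enqueue [21, 43], visited so far: [15, 11, 23]
  queue [4, 21, 43] -> pop 4, enqueue [none], visited so far: [15, 11, 23, 4]
  queue [21, 43] -> pop 21, enqueue [none], visited so far: [15, 11, 23, 4, 21]
  queue [43] -> pop 43, enqueue [39, 45], visited so far: [15, 11, 23, 4, 21, 43]
  queue [39, 45] -> pop 39, enqueue [41], visited so far: [15, 11, 23, 4, 21, 43, 39]
  queue [45, 41] -> pop 45, enqueue [none], visited so far: [15, 11, 23, 4, 21, 43, 39, 45]
  queue [41] -> pop 41, enqueue [none], visited so far: [15, 11, 23, 4, 21, 43, 39, 45, 41]
Result: [15, 11, 23, 4, 21, 43, 39, 45, 41]


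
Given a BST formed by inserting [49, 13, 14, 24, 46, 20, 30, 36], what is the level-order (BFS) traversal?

Tree insertion order: [49, 13, 14, 24, 46, 20, 30, 36]
Tree (level-order array): [49, 13, None, None, 14, None, 24, 20, 46, None, None, 30, None, None, 36]
BFS from the root, enqueuing left then right child of each popped node:
  queue [49] -> pop 49, enqueue [13], visited so far: [49]
  queue [13] -> pop 13, enqueue [14], visited so far: [49, 13]
  queue [14] -> pop 14, enqueue [24], visited so far: [49, 13, 14]
  queue [24] -> pop 24, enqueue [20, 46], visited so far: [49, 13, 14, 24]
  queue [20, 46] -> pop 20, enqueue [none], visited so far: [49, 13, 14, 24, 20]
  queue [46] -> pop 46, enqueue [30], visited so far: [49, 13, 14, 24, 20, 46]
  queue [30] -> pop 30, enqueue [36], visited so far: [49, 13, 14, 24, 20, 46, 30]
  queue [36] -> pop 36, enqueue [none], visited so far: [49, 13, 14, 24, 20, 46, 30, 36]
Result: [49, 13, 14, 24, 20, 46, 30, 36]


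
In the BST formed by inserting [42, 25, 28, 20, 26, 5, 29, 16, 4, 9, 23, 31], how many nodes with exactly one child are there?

Tree built from: [42, 25, 28, 20, 26, 5, 29, 16, 4, 9, 23, 31]
Tree (level-order array): [42, 25, None, 20, 28, 5, 23, 26, 29, 4, 16, None, None, None, None, None, 31, None, None, 9]
Rule: These are nodes with exactly 1 non-null child.
Per-node child counts:
  node 42: 1 child(ren)
  node 25: 2 child(ren)
  node 20: 2 child(ren)
  node 5: 2 child(ren)
  node 4: 0 child(ren)
  node 16: 1 child(ren)
  node 9: 0 child(ren)
  node 23: 0 child(ren)
  node 28: 2 child(ren)
  node 26: 0 child(ren)
  node 29: 1 child(ren)
  node 31: 0 child(ren)
Matching nodes: [42, 16, 29]
Count of nodes with exactly one child: 3


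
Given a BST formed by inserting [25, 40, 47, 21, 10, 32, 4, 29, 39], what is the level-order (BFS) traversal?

Tree insertion order: [25, 40, 47, 21, 10, 32, 4, 29, 39]
Tree (level-order array): [25, 21, 40, 10, None, 32, 47, 4, None, 29, 39]
BFS from the root, enqueuing left then right child of each popped node:
  queue [25] -> pop 25, enqueue [21, 40], visited so far: [25]
  queue [21, 40] -> pop 21, enqueue [10], visited so far: [25, 21]
  queue [40, 10] -> pop 40, enqueue [32, 47], visited so far: [25, 21, 40]
  queue [10, 32, 47] -> pop 10, enqueue [4], visited so far: [25, 21, 40, 10]
  queue [32, 47, 4] -> pop 32, enqueue [29, 39], visited so far: [25, 21, 40, 10, 32]
  queue [47, 4, 29, 39] -> pop 47, enqueue [none], visited so far: [25, 21, 40, 10, 32, 47]
  queue [4, 29, 39] -> pop 4, enqueue [none], visited so far: [25, 21, 40, 10, 32, 47, 4]
  queue [29, 39] -> pop 29, enqueue [none], visited so far: [25, 21, 40, 10, 32, 47, 4, 29]
  queue [39] -> pop 39, enqueue [none], visited so far: [25, 21, 40, 10, 32, 47, 4, 29, 39]
Result: [25, 21, 40, 10, 32, 47, 4, 29, 39]
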